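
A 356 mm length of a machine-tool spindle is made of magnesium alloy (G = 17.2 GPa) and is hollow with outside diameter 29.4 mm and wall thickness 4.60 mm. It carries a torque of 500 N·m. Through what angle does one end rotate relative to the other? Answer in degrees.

10.4°

J = π(d_o⁴ − d_i⁴)/32 = π(0.0294⁴ − 0.0202⁴)/32 = 5.700×10^-8 m⁴.
θ = T·L/(G·J) = 500.0 × 0.356 / (17.2×10⁹ × 5.700×10^-8) = 0.1816 rad.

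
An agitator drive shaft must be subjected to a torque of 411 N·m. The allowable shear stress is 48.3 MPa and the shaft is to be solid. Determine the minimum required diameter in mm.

For a solid shaft τ_max = 16T/(πd³), so d = (16T/(π τ_allow))^(1/3) = (16·411.0/(π·4.83×10^7))^(1/3) = 0.03513 m.

35.1 mm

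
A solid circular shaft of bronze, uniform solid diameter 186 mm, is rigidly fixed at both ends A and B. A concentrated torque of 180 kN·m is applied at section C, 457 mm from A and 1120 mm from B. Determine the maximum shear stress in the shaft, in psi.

With uniform GJ and both ends fixed, compatibility θ_AC = θ_CB gives T_A·a = T_B·b, together with T_A + T_B = T₀.
T_A = T₀·b/(a+b) = 180000·1120/1577 = 127800 N·m; T_B = 52160 N·m.
τ in each portion: τ_AC = 1.01×10^8 Pa, τ_CB = 4.13×10^7 Pa; maximum is in AC.
τ_max = T_AC·r/J = 127800·0.0930/1.18×10^-4 = 1.012×10^8 Pa.

14700 psi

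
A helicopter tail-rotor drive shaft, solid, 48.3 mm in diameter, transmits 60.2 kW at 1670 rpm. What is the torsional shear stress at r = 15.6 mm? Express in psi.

ω = 2π·1670/60 = 174.9 rad/s, so T = P/ω = 60.2×10³ / 174.9 = 344.2 N·m.
J = πd⁴/32 = π(0.0483)⁴/32 = 5.343×10^-7 m⁴.
Shear stress varies linearly with radius: τ = T·r/J = 344.2 × 0.0156 / 5.343×10^-7 = 1.005×10^7 Pa.

1460 psi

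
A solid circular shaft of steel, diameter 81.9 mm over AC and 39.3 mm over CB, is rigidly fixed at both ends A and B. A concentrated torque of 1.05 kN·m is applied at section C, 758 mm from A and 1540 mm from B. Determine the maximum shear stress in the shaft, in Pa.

Compatibility: T_A·a/J_AC = T_B·b/J_CB with T_A + T_B = T₀.
J_AC = 4.42×10^-6 m⁴, J_CB = 2.34×10^-7 m⁴, so T_A = T₀·(J_AC/a)/((J_AC/a)+(J_CB/b)) = 1023 N·m, T_B = 26.70 N·m.
τ in each portion: τ_AC = 9.49×10^6 Pa, τ_CB = 2.24×10^6 Pa; maximum is in AC.
τ_max = T_AC·r/J = 1023·0.0410/4.42×10^-6 = 9.487×10^6 Pa.

9.49e6 Pa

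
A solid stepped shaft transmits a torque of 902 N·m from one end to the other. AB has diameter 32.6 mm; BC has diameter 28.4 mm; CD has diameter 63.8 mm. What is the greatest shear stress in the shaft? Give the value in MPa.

Under the same torque, τ_max = 16T/(πd³) is largest where d is smallest — segment BC (d = 28.4 mm).
τ_max = 16·902.0/(π·(0.0284)³) = 2.005×10^8 Pa.

201 MPa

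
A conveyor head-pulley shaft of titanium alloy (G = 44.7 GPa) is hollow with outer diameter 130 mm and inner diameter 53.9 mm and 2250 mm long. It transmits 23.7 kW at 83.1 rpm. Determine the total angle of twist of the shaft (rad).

0.00504 rad

ω = 2π·83.1/60 = 8.702 rad/s, so T = P/ω = 23.7×10³ / 8.702 = 2723 N·m.
J = π(d_o⁴ − d_i⁴)/32 = π(0.130⁴ − 0.0539⁴)/32 = 2.721×10^-5 m⁴.
θ = T·L/(G·J) = 2723 × 2.25 / (44.7×10⁹ × 2.721×10^-5) = 5.038×10^-3 rad.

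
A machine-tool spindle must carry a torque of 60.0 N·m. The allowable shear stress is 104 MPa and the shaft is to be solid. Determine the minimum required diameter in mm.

For a solid shaft τ_max = 16T/(πd³), so d = (16T/(π τ_allow))^(1/3) = (16·60.00/(π·1.04×10^8))^(1/3) = 0.01432 m.

14.3 mm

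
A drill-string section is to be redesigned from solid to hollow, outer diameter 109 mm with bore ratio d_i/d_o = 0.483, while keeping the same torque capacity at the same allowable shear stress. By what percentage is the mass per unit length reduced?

Equal τ_max and T ⇒ the solid shaft needs d_s³ = d_o³(1−k⁴), so d_s = 109·(1−0.483⁴)^(1/3) = 107.0 mm.
Area ratio A_h/A_s = d_o²(1−k²)/d_s² = (1−k²)/(1−k⁴)^(2/3) = 0.7959.
Mass saving = 1 − 0.7959 = 20.4 %.

20.4 %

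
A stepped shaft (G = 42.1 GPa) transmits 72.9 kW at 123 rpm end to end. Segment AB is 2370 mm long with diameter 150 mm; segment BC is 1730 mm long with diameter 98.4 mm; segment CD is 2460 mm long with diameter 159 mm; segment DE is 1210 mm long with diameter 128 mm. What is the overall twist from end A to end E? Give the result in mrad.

43.1 mrad

ω = 2π·123/60 = 12.88 rad/s, so T = P/ω = 72.9×10³ / 12.88 = 5660 N·m.
J_AB = π(0.150)⁴/32 = 4.97×10^-5 m⁴; J_BC = π(0.0984)⁴/32 = 9.20×10^-6 m⁴; J_CD = π(0.159)⁴/32 = 6.27×10^-5 m⁴; J_DE = π(0.128)⁴/32 = 2.64×10^-5 m⁴.
θ = (T/G)·Σ L_i/J_i = (5660/42.1×10⁹)·(2.37/4.97×10^-5 + 1.73/9.20×10^-6 + 2.46/6.27×10^-5 + 1.21/2.64×10^-5) = 0.04312 rad.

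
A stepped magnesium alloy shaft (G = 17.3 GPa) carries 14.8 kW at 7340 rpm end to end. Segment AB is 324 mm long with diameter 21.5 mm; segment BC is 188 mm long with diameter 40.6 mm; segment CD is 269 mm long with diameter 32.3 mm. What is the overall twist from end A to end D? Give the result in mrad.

20.8 mrad

ω = 2π·7340/60 = 768.6 rad/s, so T = P/ω = 14.8×10³ / 768.6 = 19.25 N·m.
J_AB = π(0.0215)⁴/32 = 2.10×10^-8 m⁴; J_BC = π(0.0406)⁴/32 = 2.67×10^-7 m⁴; J_CD = π(0.0323)⁴/32 = 1.07×10^-7 m⁴.
θ = (T/G)·Σ L_i/J_i = (19.25/17.3×10⁹)·(0.324/2.10×10^-8 + 0.188/2.67×10^-7 + 0.269/1.07×10^-7) = 0.02078 rad.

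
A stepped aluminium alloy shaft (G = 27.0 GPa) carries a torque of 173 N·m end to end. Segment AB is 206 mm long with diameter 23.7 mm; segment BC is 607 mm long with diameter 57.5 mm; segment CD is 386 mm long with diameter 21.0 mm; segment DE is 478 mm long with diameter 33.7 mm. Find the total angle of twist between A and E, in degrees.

J_AB = π(0.0237)⁴/32 = 3.10×10^-8 m⁴; J_BC = π(0.0575)⁴/32 = 1.07×10^-6 m⁴; J_CD = π(0.0210)⁴/32 = 1.91×10^-8 m⁴; J_DE = π(0.0337)⁴/32 = 1.27×10^-7 m⁴.
θ = (T/G)·Σ L_i/J_i = (173.0/27.0×10⁹)·(0.206/3.10×10^-8 + 0.607/1.07×10^-6 + 0.386/1.91×10^-8 + 0.478/1.27×10^-7) = 0.2000 rad.

11.5°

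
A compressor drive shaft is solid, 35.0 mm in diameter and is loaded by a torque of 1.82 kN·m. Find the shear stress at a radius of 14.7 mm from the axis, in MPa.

182 MPa

J = πd⁴/32 = π(0.0350)⁴/32 = 1.473×10^-7 m⁴.
Shear stress varies linearly with radius: τ = T·r/J = 1820 × 0.0147 / 1.473×10^-7 = 1.816×10^8 Pa.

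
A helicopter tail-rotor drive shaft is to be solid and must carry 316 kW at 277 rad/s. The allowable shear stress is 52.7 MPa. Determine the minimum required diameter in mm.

48.0 mm

ω = 277 rad/s, so T = P/ω = 316×10³ / 277.0 = 1141 N·m.
For a solid shaft τ_max = 16T/(πd³), so d = (16T/(π τ_allow))^(1/3) = (16·1141/(π·5.27×10^7))^(1/3) = 0.04795 m.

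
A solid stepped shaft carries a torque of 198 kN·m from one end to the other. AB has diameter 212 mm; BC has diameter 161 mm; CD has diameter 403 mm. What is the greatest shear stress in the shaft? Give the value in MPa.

242 MPa

Under the same torque, τ_max = 16T/(πd³) is largest where d is smallest — segment BC (d = 161 mm).
τ_max = 16·198000/(π·(0.161)³) = 2.416×10^8 Pa.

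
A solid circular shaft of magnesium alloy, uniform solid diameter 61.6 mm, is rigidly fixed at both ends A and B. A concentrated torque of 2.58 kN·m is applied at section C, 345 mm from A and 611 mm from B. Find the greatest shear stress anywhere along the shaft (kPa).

With uniform GJ and both ends fixed, compatibility θ_AC = θ_CB gives T_A·a = T_B·b, together with T_A + T_B = T₀.
T_A = T₀·b/(a+b) = 2580·611/956.0 = 1649 N·m; T_B = 931.1 N·m.
τ in each portion: τ_AC = 3.59×10^7 Pa, τ_CB = 2.03×10^7 Pa; maximum is in AC.
τ_max = T_AC·r/J = 1649·0.0308/1.41×10^-6 = 3.593×10^7 Pa.

35900 kPa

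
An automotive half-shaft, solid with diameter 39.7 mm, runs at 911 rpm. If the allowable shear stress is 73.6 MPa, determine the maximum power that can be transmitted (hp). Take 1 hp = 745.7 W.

J = πd⁴/32 = π(0.0397)⁴/32 = 2.439×10^-7 m⁴.
T_max = τ_allow·J/r = 7.36×10^7 × 2.439×10^-7 / 0.0199 = 904.2 N·m.
ω = 2π·911/60 = 95.40 rad/s, so P_max = T_max·ω = 8.626×10^4 W.

116 hp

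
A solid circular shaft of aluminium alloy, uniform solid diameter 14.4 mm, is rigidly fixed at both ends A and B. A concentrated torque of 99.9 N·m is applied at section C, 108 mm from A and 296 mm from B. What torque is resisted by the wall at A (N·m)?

With uniform GJ and both ends fixed, compatibility θ_AC = θ_CB gives T_A·a = T_B·b, together with T_A + T_B = T₀.
T_A = T₀·b/(a+b) = 99.90·296/404.0 = 73.19 N·m; T_B = 26.71 N·m.

73.2 N·m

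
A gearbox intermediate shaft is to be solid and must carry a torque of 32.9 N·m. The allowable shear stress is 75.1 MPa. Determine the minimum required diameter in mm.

13.1 mm

For a solid shaft τ_max = 16T/(πd³), so d = (16T/(π τ_allow))^(1/3) = (16·32.90/(π·7.51×10^7))^(1/3) = 0.01307 m.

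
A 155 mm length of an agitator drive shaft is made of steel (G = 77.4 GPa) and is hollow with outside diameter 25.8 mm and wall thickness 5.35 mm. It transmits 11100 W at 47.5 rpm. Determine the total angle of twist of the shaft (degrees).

ω = 2π·47.5/60 = 4.974 rad/s, so T = P/ω = 11100 / 4.974 = 2232 N·m.
J = π(d_o⁴ − d_i⁴)/32 = π(0.0258⁴ − 0.0151⁴)/32 = 3.839×10^-8 m⁴.
θ = T·L/(G·J) = 2232 × 0.155 / (77.4×10⁹ × 3.839×10^-8) = 0.1164 rad.

6.67°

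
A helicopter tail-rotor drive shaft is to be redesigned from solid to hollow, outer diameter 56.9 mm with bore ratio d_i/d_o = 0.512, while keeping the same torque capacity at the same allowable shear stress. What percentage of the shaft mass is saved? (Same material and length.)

Equal τ_max and T ⇒ the solid shaft needs d_s³ = d_o³(1−k⁴), so d_s = 56.9·(1−0.512⁴)^(1/3) = 55.57 mm.
Area ratio A_h/A_s = d_o²(1−k²)/d_s² = (1−k²)/(1−k⁴)^(2/3) = 0.7737.
Mass saving = 1 − 0.7737 = 22.6 %.

22.6 %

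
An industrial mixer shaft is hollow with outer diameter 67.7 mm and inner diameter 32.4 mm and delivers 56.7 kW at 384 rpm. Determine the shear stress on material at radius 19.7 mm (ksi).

ω = 2π·384/60 = 40.21 rad/s, so T = P/ω = 56.7×10³ / 40.21 = 1410 N·m.
J = π(d_o⁴ − d_i⁴)/32 = π(0.0677⁴ − 0.0324⁴)/32 = 1.954×10^-6 m⁴.
Shear stress varies linearly with radius: τ = T·r/J = 1410 × 0.0197 / 1.954×10^-6 = 1.421×10^7 Pa.

2.06 ksi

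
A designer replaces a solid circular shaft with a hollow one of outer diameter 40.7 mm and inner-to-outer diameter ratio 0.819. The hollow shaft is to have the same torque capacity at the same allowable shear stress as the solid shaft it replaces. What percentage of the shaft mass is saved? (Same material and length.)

Equal τ_max and T ⇒ the solid shaft needs d_s³ = d_o³(1−k⁴), so d_s = 40.7·(1−0.819⁴)^(1/3) = 33.35 mm.
Area ratio A_h/A_s = d_o²(1−k²)/d_s² = (1−k²)/(1−k⁴)^(2/3) = 0.4904.
Mass saving = 1 − 0.4904 = 51.0 %.

51.0 %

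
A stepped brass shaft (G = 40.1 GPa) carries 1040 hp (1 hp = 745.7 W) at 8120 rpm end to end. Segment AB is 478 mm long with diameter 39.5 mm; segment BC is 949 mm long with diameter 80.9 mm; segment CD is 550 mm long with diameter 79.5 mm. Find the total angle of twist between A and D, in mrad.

53.8 mrad

ω = 2π·8120/60 = 850.3 rad/s, so T = P/ω = 1040×745.7 / 850.3 = 912.0 N·m.
J_AB = π(0.0395)⁴/32 = 2.39×10^-7 m⁴; J_BC = π(0.0809)⁴/32 = 4.21×10^-6 m⁴; J_CD = π(0.0795)⁴/32 = 3.92×10^-6 m⁴.
θ = (T/G)·Σ L_i/J_i = (912.0/40.1×10⁹)·(0.478/2.39×10^-7 + 0.949/4.21×10^-6 + 0.550/3.92×10^-6) = 0.05381 rad.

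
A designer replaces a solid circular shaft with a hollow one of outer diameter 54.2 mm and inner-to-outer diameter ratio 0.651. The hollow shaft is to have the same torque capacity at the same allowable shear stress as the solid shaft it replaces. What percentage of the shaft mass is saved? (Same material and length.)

34.3 %

Equal τ_max and T ⇒ the solid shaft needs d_s³ = d_o³(1−k⁴), so d_s = 54.2·(1−0.651⁴)^(1/3) = 50.74 mm.
Area ratio A_h/A_s = d_o²(1−k²)/d_s² = (1−k²)/(1−k⁴)^(2/3) = 0.6575.
Mass saving = 1 − 0.6575 = 34.3 %.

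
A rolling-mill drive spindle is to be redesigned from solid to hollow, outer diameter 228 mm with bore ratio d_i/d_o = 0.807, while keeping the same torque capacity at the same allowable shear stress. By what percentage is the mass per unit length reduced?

Equal τ_max and T ⇒ the solid shaft needs d_s³ = d_o³(1−k⁴), so d_s = 228·(1−0.807⁴)^(1/3) = 189.7 mm.
Area ratio A_h/A_s = d_o²(1−k²)/d_s² = (1−k²)/(1−k⁴)^(2/3) = 0.5038.
Mass saving = 1 − 0.5038 = 49.6 %.

49.6 %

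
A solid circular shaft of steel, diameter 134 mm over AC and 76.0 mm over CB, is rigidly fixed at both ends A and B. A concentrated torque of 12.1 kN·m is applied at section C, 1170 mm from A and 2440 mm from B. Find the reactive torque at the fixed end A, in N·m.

Compatibility: T_A·a/J_AC = T_B·b/J_CB with T_A + T_B = T₀.
J_AC = 3.17×10^-5 m⁴, J_CB = 3.28×10^-6 m⁴, so T_A = T₀·(J_AC/a)/((J_AC/a)+(J_CB/b)) = 11530 N·m, T_B = 572.0 N·m.

11500 N·m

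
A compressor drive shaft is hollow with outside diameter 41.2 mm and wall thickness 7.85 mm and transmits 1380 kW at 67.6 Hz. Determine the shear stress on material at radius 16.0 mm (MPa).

215 MPa

ω = 2π·67.6 = 424.7 rad/s, so T = P/ω = 1380×10³ / 424.7 = 3249 N·m.
J = π(d_o⁴ − d_i⁴)/32 = π(0.0412⁴ − 0.0255⁴)/32 = 2.414×10^-7 m⁴.
Shear stress varies linearly with radius: τ = T·r/J = 3249 × 0.0160 / 2.414×10^-7 = 2.154×10^8 Pa.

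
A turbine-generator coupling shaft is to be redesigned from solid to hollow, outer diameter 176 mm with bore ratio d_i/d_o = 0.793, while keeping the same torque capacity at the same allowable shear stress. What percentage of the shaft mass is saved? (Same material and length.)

Equal τ_max and T ⇒ the solid shaft needs d_s³ = d_o³(1−k⁴), so d_s = 176·(1−0.793⁴)^(1/3) = 148.8 mm.
Area ratio A_h/A_s = d_o²(1−k²)/d_s² = (1−k²)/(1−k⁴)^(2/3) = 0.5191.
Mass saving = 1 − 0.5191 = 48.1 %.

48.1 %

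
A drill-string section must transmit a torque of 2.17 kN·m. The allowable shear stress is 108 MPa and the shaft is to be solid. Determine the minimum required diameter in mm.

46.8 mm

For a solid shaft τ_max = 16T/(πd³), so d = (16T/(π τ_allow))^(1/3) = (16·2170/(π·1.08×10^8))^(1/3) = 0.04677 m.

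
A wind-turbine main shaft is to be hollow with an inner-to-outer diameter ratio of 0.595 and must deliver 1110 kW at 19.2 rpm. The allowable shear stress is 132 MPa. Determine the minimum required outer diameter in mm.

290 mm

ω = 2π·19.2/60 = 2.011 rad/s, so T = P/ω = 1110×10³ / 2.011 = 552100 N·m.
For a hollow shaft with d_i/d_o = 0.595: τ_max = 16T/(π d_o³ (1−k⁴)), so d_o = [16T/(π τ_allow (1−k⁴))]^(1/3) = [16·552100/(π·1.32×10^8·0.8747)]^(1/3) = 0.2899 m.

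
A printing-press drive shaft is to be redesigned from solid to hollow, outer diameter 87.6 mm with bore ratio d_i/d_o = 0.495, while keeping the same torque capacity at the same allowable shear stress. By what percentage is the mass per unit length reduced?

Equal τ_max and T ⇒ the solid shaft needs d_s³ = d_o³(1−k⁴), so d_s = 87.6·(1−0.495⁴)^(1/3) = 85.81 mm.
Area ratio A_h/A_s = d_o²(1−k²)/d_s² = (1−k²)/(1−k⁴)^(2/3) = 0.7868.
Mass saving = 1 − 0.7868 = 21.3 %.

21.3 %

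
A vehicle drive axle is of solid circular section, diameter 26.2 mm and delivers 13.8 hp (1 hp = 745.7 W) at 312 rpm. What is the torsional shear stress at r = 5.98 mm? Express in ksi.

ω = 2π·312/60 = 32.67 rad/s, so T = P/ω = 13.8×745.7 / 32.67 = 315.0 N·m.
J = πd⁴/32 = π(0.0262)⁴/32 = 4.626×10^-8 m⁴.
Shear stress varies linearly with radius: τ = T·r/J = 315.0 × 0.00598 / 4.626×10^-8 = 4.072×10^7 Pa.

5.91 ksi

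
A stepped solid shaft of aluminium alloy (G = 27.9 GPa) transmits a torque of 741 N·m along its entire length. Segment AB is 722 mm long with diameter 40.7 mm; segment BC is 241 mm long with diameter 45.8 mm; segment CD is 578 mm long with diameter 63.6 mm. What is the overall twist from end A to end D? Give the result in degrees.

5.47°

J_AB = π(0.0407)⁴/32 = 2.69×10^-7 m⁴; J_BC = π(0.0458)⁴/32 = 4.32×10^-7 m⁴; J_CD = π(0.0636)⁴/32 = 1.61×10^-6 m⁴.
θ = (T/G)·Σ L_i/J_i = (741.0/27.9×10⁹)·(0.722/2.69×10^-7 + 0.241/4.32×10^-7 + 0.578/1.61×10^-6) = 0.09556 rad.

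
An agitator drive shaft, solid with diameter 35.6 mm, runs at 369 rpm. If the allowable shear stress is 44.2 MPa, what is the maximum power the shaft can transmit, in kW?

15.1 kW

J = πd⁴/32 = π(0.0356)⁴/32 = 1.577×10^-7 m⁴.
T_max = τ_allow·J/r = 4.42×10^7 × 1.577×10^-7 / 0.0178 = 391.6 N·m.
ω = 2π·369/60 = 38.64 rad/s, so P_max = T_max·ω = 1.513×10^4 W.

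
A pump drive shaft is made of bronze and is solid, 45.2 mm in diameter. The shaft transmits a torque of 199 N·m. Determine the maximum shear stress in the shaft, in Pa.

J = πd⁴/32 = π(0.0452)⁴/32 = 4.098×10^-7 m⁴.
τ_max = T·r/J = 199.0 × 0.0226 / 4.098×10^-7 = 1.098×10^7 Pa.

1.10e7 Pa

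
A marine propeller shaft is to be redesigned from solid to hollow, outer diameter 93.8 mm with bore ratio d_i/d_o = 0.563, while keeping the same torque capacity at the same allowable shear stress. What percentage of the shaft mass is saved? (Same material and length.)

Equal τ_max and T ⇒ the solid shaft needs d_s³ = d_o³(1−k⁴), so d_s = 93.8·(1−0.563⁴)^(1/3) = 90.55 mm.
Area ratio A_h/A_s = d_o²(1−k²)/d_s² = (1−k²)/(1−k⁴)^(2/3) = 0.7330.
Mass saving = 1 − 0.7330 = 26.7 %.

26.7 %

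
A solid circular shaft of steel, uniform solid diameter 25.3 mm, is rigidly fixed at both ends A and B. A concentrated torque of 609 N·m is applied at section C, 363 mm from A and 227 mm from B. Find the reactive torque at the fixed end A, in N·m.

234 N·m

With uniform GJ and both ends fixed, compatibility θ_AC = θ_CB gives T_A·a = T_B·b, together with T_A + T_B = T₀.
T_A = T₀·b/(a+b) = 609.0·227/590.0 = 234.3 N·m; T_B = 374.7 N·m.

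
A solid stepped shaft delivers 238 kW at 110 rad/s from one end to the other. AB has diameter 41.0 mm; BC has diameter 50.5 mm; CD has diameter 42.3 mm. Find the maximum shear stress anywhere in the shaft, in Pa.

ω = 110 rad/s, so T = P/ω = 238×10³ / 110.0 = 2164 N·m.
Under the same torque, τ_max = 16T/(πd³) is largest where d is smallest — segment AB (d = 41.0 mm).
τ_max = 16·2164/(π·(0.0410)³) = 1.599×10^8 Pa.

1.60e8 Pa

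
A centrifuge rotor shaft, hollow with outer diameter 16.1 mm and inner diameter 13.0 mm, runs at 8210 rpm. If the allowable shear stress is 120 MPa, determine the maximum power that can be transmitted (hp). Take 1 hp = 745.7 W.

65.2 hp

J = π(d_o⁴ − d_i⁴)/32 = π(0.0161⁴ − 0.0130⁴)/32 = 3.792×10^-9 m⁴.
T_max = τ_allow·J/r = 1.20×10^8 × 3.792×10^-9 / 0.00805 = 56.53 N·m.
ω = 2π·8210/60 = 859.7 rad/s, so P_max = T_max·ω = 4.860×10^4 W.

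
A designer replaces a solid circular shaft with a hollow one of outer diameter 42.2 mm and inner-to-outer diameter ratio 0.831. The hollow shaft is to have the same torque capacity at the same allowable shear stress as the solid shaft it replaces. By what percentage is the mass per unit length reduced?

52.3 %

Equal τ_max and T ⇒ the solid shaft needs d_s³ = d_o³(1−k⁴), so d_s = 42.2·(1−0.831⁴)^(1/3) = 34.00 mm.
Area ratio A_h/A_s = d_o²(1−k²)/d_s² = (1−k²)/(1−k⁴)^(2/3) = 0.4766.
Mass saving = 1 − 0.4766 = 52.3 %.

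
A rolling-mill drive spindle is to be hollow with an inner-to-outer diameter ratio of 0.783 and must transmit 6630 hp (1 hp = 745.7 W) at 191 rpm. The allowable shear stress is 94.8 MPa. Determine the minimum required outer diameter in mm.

ω = 2π·191/60 = 20.00 rad/s, so T = P/ω = 6630×745.7 / 20.00 = 247200 N·m.
For a hollow shaft with d_i/d_o = 0.783: τ_max = 16T/(π d_o³ (1−k⁴)), so d_o = [16T/(π τ_allow (1−k⁴))]^(1/3) = [16·247200/(π·9.48×10^7·0.6241)]^(1/3) = 0.2771 m.

277 mm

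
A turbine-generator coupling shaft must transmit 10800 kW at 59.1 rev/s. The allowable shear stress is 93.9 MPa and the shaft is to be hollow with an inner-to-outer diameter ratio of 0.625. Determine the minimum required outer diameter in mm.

123 mm

ω = 2π·59.1 = 371.3 rad/s, so T = P/ω = 10800×10³ / 371.3 = 29080 N·m.
For a hollow shaft with d_i/d_o = 0.625: τ_max = 16T/(π d_o³ (1−k⁴)), so d_o = [16T/(π τ_allow (1−k⁴))]^(1/3) = [16·29080/(π·9.39×10^7·0.8474)]^(1/3) = 0.1230 m.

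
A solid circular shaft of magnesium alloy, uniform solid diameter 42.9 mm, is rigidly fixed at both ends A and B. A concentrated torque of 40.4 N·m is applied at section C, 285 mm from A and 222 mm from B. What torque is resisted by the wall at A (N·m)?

17.7 N·m

With uniform GJ and both ends fixed, compatibility θ_AC = θ_CB gives T_A·a = T_B·b, together with T_A + T_B = T₀.
T_A = T₀·b/(a+b) = 40.40·222/507.0 = 17.69 N·m; T_B = 22.71 N·m.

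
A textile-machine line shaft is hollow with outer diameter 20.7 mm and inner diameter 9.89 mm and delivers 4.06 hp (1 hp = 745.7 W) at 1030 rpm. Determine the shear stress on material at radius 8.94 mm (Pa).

1.47e7 Pa

ω = 2π·1030/60 = 107.9 rad/s, so T = P/ω = 4.06×745.7 / 107.9 = 28.07 N·m.
J = π(d_o⁴ − d_i⁴)/32 = π(0.0207⁴ − 0.00989⁴)/32 = 1.709×10^-8 m⁴.
Shear stress varies linearly with radius: τ = T·r/J = 28.07 × 0.00894 / 1.709×10^-8 = 1.469×10^7 Pa.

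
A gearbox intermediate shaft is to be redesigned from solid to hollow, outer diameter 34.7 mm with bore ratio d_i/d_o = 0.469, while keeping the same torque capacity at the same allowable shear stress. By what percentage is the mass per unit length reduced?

19.4 %

Equal τ_max and T ⇒ the solid shaft needs d_s³ = d_o³(1−k⁴), so d_s = 34.7·(1−0.469⁴)^(1/3) = 34.13 mm.
Area ratio A_h/A_s = d_o²(1−k²)/d_s² = (1−k²)/(1−k⁴)^(2/3) = 0.8063.
Mass saving = 1 − 0.8063 = 19.4 %.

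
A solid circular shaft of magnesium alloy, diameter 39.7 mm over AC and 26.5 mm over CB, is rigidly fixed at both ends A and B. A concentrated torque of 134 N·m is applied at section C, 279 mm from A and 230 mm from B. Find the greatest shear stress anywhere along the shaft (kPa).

Compatibility: T_A·a/J_AC = T_B·b/J_CB with T_A + T_B = T₀.
J_AC = 2.44×10^-7 m⁴, J_CB = 4.84×10^-8 m⁴, so T_A = T₀·(J_AC/a)/((J_AC/a)+(J_CB/b)) = 108.0 N·m, T_B = 26.01 N·m.
τ in each portion: τ_AC = 8.79×10^6 Pa, τ_CB = 7.12×10^6 Pa; maximum is in AC.
τ_max = T_AC·r/J = 108.0·0.0199/2.44×10^-7 = 8.790×10^6 Pa.

8790 kPa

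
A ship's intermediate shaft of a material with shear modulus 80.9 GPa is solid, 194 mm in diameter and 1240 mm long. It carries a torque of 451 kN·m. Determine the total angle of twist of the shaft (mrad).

49.7 mrad

J = πd⁴/32 = π(0.194)⁴/32 = 1.391×10^-4 m⁴.
θ = T·L/(G·J) = 451000 × 1.24 / (80.9×10⁹ × 1.391×10^-4) = 0.04971 rad.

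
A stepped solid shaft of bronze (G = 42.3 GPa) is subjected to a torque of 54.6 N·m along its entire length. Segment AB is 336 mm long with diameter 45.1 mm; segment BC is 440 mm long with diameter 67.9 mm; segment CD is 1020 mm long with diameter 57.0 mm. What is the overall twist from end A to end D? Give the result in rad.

J_AB = π(0.0451)⁴/32 = 4.06×10^-7 m⁴; J_BC = π(0.0679)⁴/32 = 2.09×10^-6 m⁴; J_CD = π(0.0570)⁴/32 = 1.04×10^-6 m⁴.
θ = (T/G)·Σ L_i/J_i = (54.60/42.3×10⁹)·(0.336/4.06×10^-7 + 0.440/2.09×10^-6 + 1.02/1.04×10^-6) = 2.610×10^-3 rad.

0.00261 rad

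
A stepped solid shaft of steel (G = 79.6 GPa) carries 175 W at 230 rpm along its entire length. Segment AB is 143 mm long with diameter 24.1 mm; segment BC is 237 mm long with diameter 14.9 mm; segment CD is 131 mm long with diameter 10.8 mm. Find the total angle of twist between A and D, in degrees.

ω = 2π·230/60 = 24.09 rad/s, so T = P/ω = 175 / 24.09 = 7.266 N·m.
J_AB = π(0.0241)⁴/32 = 3.31×10^-8 m⁴; J_BC = π(0.0149)⁴/32 = 4.84×10^-9 m⁴; J_CD = π(0.0108)⁴/32 = 1.34×10^-9 m⁴.
θ = (T/G)·Σ L_i/J_i = (7.266/79.6×10⁹)·(0.143/3.31×10^-8 + 0.237/4.84×10^-9 + 0.131/1.34×10^-9) = 0.01382 rad.

0.792°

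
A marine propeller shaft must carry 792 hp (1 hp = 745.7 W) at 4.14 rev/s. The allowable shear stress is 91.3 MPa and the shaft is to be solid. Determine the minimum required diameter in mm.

ω = 2π·4.14 = 26.01 rad/s, so T = P/ω = 792×745.7 / 26.01 = 22700 N·m.
For a solid shaft τ_max = 16T/(πd³), so d = (16T/(π τ_allow))^(1/3) = (16·22700/(π·9.13×10^7))^(1/3) = 0.1082 m.

108 mm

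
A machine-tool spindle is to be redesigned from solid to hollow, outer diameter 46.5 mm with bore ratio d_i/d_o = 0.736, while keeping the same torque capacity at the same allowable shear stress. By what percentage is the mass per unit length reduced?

Equal τ_max and T ⇒ the solid shaft needs d_s³ = d_o³(1−k⁴), so d_s = 46.5·(1−0.736⁴)^(1/3) = 41.42 mm.
Area ratio A_h/A_s = d_o²(1−k²)/d_s² = (1−k²)/(1−k⁴)^(2/3) = 0.5777.
Mass saving = 1 − 0.5777 = 42.2 %.

42.2 %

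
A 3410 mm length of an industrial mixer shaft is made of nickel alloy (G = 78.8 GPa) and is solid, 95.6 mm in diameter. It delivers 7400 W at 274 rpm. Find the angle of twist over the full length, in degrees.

0.0780°

ω = 2π·274/60 = 28.69 rad/s, so T = P/ω = 7400 / 28.69 = 257.9 N·m.
J = πd⁴/32 = π(0.0956)⁴/32 = 8.200×10^-6 m⁴.
θ = T·L/(G·J) = 257.9 × 3.41 / (78.8×10⁹ × 8.200×10^-6) = 1.361×10^-3 rad.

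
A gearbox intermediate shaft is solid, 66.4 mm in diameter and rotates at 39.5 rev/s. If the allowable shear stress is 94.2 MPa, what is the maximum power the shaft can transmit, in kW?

J = πd⁴/32 = π(0.0664)⁴/32 = 1.908×10^-6 m⁴.
T_max = τ_allow·J/r = 9.42×10^7 × 1.908×10^-6 / 0.0332 = 5415 N·m.
ω = 2π·39.5 = 248.2 rad/s, so P_max = T_max·ω = 1.344×10^6 W.

1340 kW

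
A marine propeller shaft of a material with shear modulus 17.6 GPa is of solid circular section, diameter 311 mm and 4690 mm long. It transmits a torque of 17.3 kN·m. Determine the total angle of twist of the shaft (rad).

0.00502 rad

J = πd⁴/32 = π(0.311)⁴/32 = 9.184×10^-4 m⁴.
θ = T·L/(G·J) = 17300 × 4.69 / (17.6×10⁹ × 9.184×10^-4) = 5.020×10^-3 rad.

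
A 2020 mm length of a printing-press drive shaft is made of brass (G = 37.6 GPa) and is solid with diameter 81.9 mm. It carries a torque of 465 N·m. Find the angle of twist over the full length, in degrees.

0.324°

J = πd⁴/32 = π(0.0819)⁴/32 = 4.417×10^-6 m⁴.
θ = T·L/(G·J) = 465.0 × 2.02 / (37.6×10⁹ × 4.417×10^-6) = 5.656×10^-3 rad.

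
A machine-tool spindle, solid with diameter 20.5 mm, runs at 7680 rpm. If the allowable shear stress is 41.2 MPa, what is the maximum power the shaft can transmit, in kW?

56.1 kW

J = πd⁴/32 = π(0.0205)⁴/32 = 1.734×10^-8 m⁴.
T_max = τ_allow·J/r = 4.12×10^7 × 1.734×10^-8 / 0.0103 = 69.69 N·m.
ω = 2π·7680/60 = 804.2 rad/s, so P_max = T_max·ω = 5.605×10^4 W.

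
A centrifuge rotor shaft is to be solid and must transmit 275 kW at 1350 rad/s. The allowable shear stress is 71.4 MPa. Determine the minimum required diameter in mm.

24.4 mm

ω = 1350 rad/s, so T = P/ω = 275×10³ / 1350 = 203.7 N·m.
For a solid shaft τ_max = 16T/(πd³), so d = (16T/(π τ_allow))^(1/3) = (16·203.7/(π·7.14×10^7))^(1/3) = 0.02440 m.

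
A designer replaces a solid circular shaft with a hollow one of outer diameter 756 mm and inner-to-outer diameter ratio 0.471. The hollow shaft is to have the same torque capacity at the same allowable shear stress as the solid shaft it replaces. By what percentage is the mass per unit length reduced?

19.5 %

Equal τ_max and T ⇒ the solid shaft needs d_s³ = d_o³(1−k⁴), so d_s = 756·(1−0.471⁴)^(1/3) = 743.4 mm.
Area ratio A_h/A_s = d_o²(1−k²)/d_s² = (1−k²)/(1−k⁴)^(2/3) = 0.8048.
Mass saving = 1 − 0.8048 = 19.5 %.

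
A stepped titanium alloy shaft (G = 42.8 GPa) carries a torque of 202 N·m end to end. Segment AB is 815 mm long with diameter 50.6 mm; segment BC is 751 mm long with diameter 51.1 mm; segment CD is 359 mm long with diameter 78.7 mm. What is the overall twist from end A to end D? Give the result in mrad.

J_AB = π(0.0506)⁴/32 = 6.44×10^-7 m⁴; J_BC = π(0.0511)⁴/32 = 6.69×10^-7 m⁴; J_CD = π(0.0787)⁴/32 = 3.77×10^-6 m⁴.
θ = (T/G)·Σ L_i/J_i = (202.0/42.8×10⁹)·(0.815/6.44×10^-7 + 0.751/6.69×10^-7 + 0.359/3.77×10^-6) = 0.01172 rad.

11.7 mrad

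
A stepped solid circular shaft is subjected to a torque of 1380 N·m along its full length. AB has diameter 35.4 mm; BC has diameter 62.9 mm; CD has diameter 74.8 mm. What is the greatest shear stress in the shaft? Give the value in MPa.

158 MPa

Under the same torque, τ_max = 16T/(πd³) is largest where d is smallest — segment AB (d = 35.4 mm).
τ_max = 16·1380/(π·(0.0354)³) = 1.584×10^8 Pa.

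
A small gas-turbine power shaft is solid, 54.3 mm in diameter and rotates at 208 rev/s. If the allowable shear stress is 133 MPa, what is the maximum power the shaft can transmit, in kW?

5460 kW

J = πd⁴/32 = π(0.0543)⁴/32 = 8.535×10^-7 m⁴.
T_max = τ_allow·J/r = 1.33×10^8 × 8.535×10^-7 / 0.0271 = 4181 N·m.
ω = 2π·208 = 1307 rad/s, so P_max = T_max·ω = 5.464×10^6 W.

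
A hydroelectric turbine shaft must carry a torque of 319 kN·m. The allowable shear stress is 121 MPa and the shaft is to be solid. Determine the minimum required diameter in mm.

238 mm

For a solid shaft τ_max = 16T/(πd³), so d = (16T/(π τ_allow))^(1/3) = (16·319000/(π·1.21×10^8))^(1/3) = 0.2377 m.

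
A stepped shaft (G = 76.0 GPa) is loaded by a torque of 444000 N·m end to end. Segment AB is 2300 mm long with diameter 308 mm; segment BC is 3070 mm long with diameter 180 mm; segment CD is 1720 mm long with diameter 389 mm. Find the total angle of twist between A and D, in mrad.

194 mrad

J_AB = π(0.308)⁴/32 = 8.83×10^-4 m⁴; J_BC = π(0.180)⁴/32 = 1.03×10^-4 m⁴; J_CD = π(0.389)⁴/32 = 2.25×10^-3 m⁴.
θ = (T/G)·Σ L_i/J_i = (444000/76.0×10⁹)·(2.30/8.83×10^-4 + 3.07/1.03×10^-4 + 1.72/2.25×10^-3) = 0.1937 rad.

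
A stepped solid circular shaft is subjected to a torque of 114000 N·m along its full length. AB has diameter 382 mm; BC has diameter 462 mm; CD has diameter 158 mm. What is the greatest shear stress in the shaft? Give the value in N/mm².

147 N/mm²

Under the same torque, τ_max = 16T/(πd³) is largest where d is smallest — segment CD (d = 158 mm).
τ_max = 16·114000/(π·(0.158)³) = 1.472×10^8 Pa.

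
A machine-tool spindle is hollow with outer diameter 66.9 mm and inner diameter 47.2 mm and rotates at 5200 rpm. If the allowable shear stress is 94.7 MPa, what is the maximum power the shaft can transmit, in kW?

2280 kW

J = π(d_o⁴ − d_i⁴)/32 = π(0.0669⁴ − 0.0472⁴)/32 = 1.479×10^-6 m⁴.
T_max = τ_allow·J/r = 9.47×10^7 × 1.479×10^-6 / 0.0335 = 4188 N·m.
ω = 2π·5200/60 = 544.5 rad/s, so P_max = T_max·ω = 2.281×10^6 W.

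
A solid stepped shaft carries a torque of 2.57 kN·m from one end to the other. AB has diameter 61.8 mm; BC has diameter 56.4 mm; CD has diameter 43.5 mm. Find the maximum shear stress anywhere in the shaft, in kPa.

Under the same torque, τ_max = 16T/(πd³) is largest where d is smallest — segment CD (d = 43.5 mm).
τ_max = 16·2570/(π·(0.0435)³) = 1.590×10^8 Pa.

159000 kPa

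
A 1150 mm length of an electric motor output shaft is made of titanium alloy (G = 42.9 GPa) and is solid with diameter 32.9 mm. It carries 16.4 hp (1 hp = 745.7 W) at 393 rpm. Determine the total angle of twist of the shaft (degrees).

3.97°

ω = 2π·393/60 = 41.15 rad/s, so T = P/ω = 16.4×745.7 / 41.15 = 297.2 N·m.
J = πd⁴/32 = π(0.0329)⁴/32 = 1.150×10^-7 m⁴.
θ = T·L/(G·J) = 297.2 × 1.15 / (42.9×10⁹ × 1.150×10^-7) = 0.06925 rad.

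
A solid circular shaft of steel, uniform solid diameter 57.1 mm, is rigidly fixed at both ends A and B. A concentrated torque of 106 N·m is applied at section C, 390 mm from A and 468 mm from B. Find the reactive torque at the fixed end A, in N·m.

With uniform GJ and both ends fixed, compatibility θ_AC = θ_CB gives T_A·a = T_B·b, together with T_A + T_B = T₀.
T_A = T₀·b/(a+b) = 106.0·468/858.0 = 57.82 N·m; T_B = 48.18 N·m.

57.8 N·m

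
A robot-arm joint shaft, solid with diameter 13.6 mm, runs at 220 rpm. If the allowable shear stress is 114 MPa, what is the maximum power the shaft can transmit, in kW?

J = πd⁴/32 = π(0.0136)⁴/32 = 3.359×10^-9 m⁴.
T_max = τ_allow·J/r = 1.14×10^8 × 3.359×10^-9 / 0.00680 = 56.31 N·m.
ω = 2π·220/60 = 23.04 rad/s, so P_max = T_max·ω = 1297 W.

1.30 kW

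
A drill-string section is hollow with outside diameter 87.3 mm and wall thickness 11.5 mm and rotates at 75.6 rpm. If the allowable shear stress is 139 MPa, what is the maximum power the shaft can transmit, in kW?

101 kW

J = π(d_o⁴ − d_i⁴)/32 = π(0.0873⁴ − 0.0643⁴)/32 = 4.024×10^-6 m⁴.
T_max = τ_allow·J/r = 1.39×10^8 × 4.024×10^-6 / 0.0437 = 12810 N·m.
ω = 2π·75.6/60 = 7.917 rad/s, so P_max = T_max·ω = 1.015×10^5 W.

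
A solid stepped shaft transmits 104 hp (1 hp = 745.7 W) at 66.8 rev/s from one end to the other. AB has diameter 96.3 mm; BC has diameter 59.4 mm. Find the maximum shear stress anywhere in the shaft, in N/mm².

4.49 N/mm²

ω = 2π·66.8 = 419.7 rad/s, so T = P/ω = 104×745.7 / 419.7 = 184.8 N·m.
Under the same torque, τ_max = 16T/(πd³) is largest where d is smallest — segment BC (d = 59.4 mm).
τ_max = 16·184.8/(π·(0.0594)³) = 4.490×10^6 Pa.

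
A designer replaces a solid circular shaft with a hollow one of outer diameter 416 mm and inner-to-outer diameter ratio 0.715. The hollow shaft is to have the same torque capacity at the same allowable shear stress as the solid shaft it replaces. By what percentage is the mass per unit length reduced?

40.2 %

Equal τ_max and T ⇒ the solid shaft needs d_s³ = d_o³(1−k⁴), so d_s = 416·(1−0.715⁴)^(1/3) = 376.0 mm.
Area ratio A_h/A_s = d_o²(1−k²)/d_s² = (1−k²)/(1−k⁴)^(2/3) = 0.5982.
Mass saving = 1 − 0.5982 = 40.2 %.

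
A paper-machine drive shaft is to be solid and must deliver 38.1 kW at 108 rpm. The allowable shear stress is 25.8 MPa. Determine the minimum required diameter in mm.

ω = 2π·108/60 = 11.31 rad/s, so T = P/ω = 38.1×10³ / 11.31 = 3369 N·m.
For a solid shaft τ_max = 16T/(πd³), so d = (16T/(π τ_allow))^(1/3) = (16·3369/(π·2.58×10^7))^(1/3) = 0.08729 m.

87.3 mm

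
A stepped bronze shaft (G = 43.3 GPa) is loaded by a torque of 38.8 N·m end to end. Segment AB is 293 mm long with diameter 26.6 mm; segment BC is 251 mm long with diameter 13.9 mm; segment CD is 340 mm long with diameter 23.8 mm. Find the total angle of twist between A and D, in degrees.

J_AB = π(0.0266)⁴/32 = 4.92×10^-8 m⁴; J_BC = π(0.0139)⁴/32 = 3.66×10^-9 m⁴; J_CD = π(0.0238)⁴/32 = 3.15×10^-8 m⁴.
θ = (T/G)·Σ L_i/J_i = (38.80/43.3×10⁹)·(0.293/4.92×10^-8 + 0.251/3.66×10^-9 + 0.340/3.15×10^-8) = 0.07638 rad.

4.38°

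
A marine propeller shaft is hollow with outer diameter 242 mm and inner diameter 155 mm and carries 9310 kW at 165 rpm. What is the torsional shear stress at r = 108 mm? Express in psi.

ω = 2π·165/60 = 17.28 rad/s, so T = P/ω = 9310×10³ / 17.28 = 538800 N·m.
J = π(d_o⁴ − d_i⁴)/32 = π(0.242⁴ − 0.155⁴)/32 = 2.800×10^-4 m⁴.
Shear stress varies linearly with radius: τ = T·r/J = 538800 × 0.108 / 2.800×10^-4 = 2.078×10^8 Pa.

30100 psi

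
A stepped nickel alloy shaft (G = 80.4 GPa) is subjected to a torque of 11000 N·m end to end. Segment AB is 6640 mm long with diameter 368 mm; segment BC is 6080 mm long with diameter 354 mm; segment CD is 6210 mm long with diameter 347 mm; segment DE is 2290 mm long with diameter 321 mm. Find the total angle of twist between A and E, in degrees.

0.111°

J_AB = π(0.368)⁴/32 = 1.80×10^-3 m⁴; J_BC = π(0.354)⁴/32 = 1.54×10^-3 m⁴; J_CD = π(0.347)⁴/32 = 1.42×10^-3 m⁴; J_DE = π(0.321)⁴/32 = 1.04×10^-3 m⁴.
θ = (T/G)·Σ L_i/J_i = (11000/80.4×10⁹)·(6.64/1.80×10^-3 + 6.08/1.54×10^-3 + 6.21/1.42×10^-3 + 2.29/1.04×10^-3) = 1.942×10^-3 rad.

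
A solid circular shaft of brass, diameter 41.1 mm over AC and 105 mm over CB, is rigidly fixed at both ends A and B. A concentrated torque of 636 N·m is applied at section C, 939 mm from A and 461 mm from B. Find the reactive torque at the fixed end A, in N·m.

7.25 N·m

Compatibility: T_A·a/J_AC = T_B·b/J_CB with T_A + T_B = T₀.
J_AC = 2.80×10^-7 m⁴, J_CB = 1.19×10^-5 m⁴, so T_A = T₀·(J_AC/a)/((J_AC/a)+(J_CB/b)) = 7.246 N·m, T_B = 628.8 N·m.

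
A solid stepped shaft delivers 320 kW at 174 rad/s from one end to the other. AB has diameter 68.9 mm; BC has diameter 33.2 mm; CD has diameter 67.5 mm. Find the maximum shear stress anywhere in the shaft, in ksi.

37.1 ksi

ω = 174 rad/s, so T = P/ω = 320×10³ / 174.0 = 1839 N·m.
Under the same torque, τ_max = 16T/(πd³) is largest where d is smallest — segment BC (d = 33.2 mm).
τ_max = 16·1839/(π·(0.0332)³) = 2.560×10^8 Pa.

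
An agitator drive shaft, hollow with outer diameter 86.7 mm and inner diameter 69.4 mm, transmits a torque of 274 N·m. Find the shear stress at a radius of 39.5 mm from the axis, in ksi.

J = π(d_o⁴ − d_i⁴)/32 = π(0.0867⁴ − 0.0694⁴)/32 = 3.270×10^-6 m⁴.
Shear stress varies linearly with radius: τ = T·r/J = 274.0 × 0.0395 / 3.270×10^-6 = 3.310×10^6 Pa.

0.480 ksi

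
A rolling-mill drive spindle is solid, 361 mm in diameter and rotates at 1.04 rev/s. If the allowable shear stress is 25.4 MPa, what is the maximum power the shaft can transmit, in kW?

J = πd⁴/32 = π(0.361)⁴/32 = 1.667×10^-3 m⁴.
T_max = τ_allow·J/r = 2.54×10^7 × 1.667×10^-3 / 0.180 = 234600 N·m.
ω = 2π·1.04 = 6.535 rad/s, so P_max = T_max·ω = 1.533×10^6 W.

1530 kW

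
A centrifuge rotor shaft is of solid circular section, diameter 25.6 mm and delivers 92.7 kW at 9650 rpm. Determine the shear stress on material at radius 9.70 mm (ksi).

ω = 2π·9650/60 = 1011 rad/s, so T = P/ω = 92.7×10³ / 1011 = 91.73 N·m.
J = πd⁴/32 = π(0.0256)⁴/32 = 4.217×10^-8 m⁴.
Shear stress varies linearly with radius: τ = T·r/J = 91.73 × 0.00970 / 4.217×10^-8 = 2.110×10^7 Pa.

3.06 ksi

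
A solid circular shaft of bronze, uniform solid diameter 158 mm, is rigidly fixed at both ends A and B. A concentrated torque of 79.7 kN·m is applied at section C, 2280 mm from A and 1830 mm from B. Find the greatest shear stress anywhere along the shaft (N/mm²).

With uniform GJ and both ends fixed, compatibility θ_AC = θ_CB gives T_A·a = T_B·b, together with T_A + T_B = T₀.
T_A = T₀·b/(a+b) = 79700·1830/4110 = 35490 N·m; T_B = 44210 N·m.
τ in each portion: τ_AC = 4.58×10^7 Pa, τ_CB = 5.71×10^7 Pa; maximum is in CB.
τ_max = T_CB·r/J = 44210·0.0790/6.12×10^-5 = 5.709×10^7 Pa.

57.1 N/mm²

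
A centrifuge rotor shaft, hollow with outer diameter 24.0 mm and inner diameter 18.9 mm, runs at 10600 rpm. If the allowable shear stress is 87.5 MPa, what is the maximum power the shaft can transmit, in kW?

162 kW

J = π(d_o⁴ − d_i⁴)/32 = π(0.0240⁴ − 0.0189⁴)/32 = 2.005×10^-8 m⁴.
T_max = τ_allow·J/r = 8.75×10^7 × 2.005×10^-8 / 0.0120 = 146.2 N·m.
ω = 2π·10600/60 = 1110 rad/s, so P_max = T_max·ω = 1.622×10^5 W.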